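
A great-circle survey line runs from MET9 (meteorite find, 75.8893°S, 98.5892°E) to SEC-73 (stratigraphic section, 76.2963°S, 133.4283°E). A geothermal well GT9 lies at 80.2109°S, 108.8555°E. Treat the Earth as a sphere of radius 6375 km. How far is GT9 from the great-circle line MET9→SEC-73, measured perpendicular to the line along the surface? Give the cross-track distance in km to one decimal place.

403.7 km

δ₁₃ = central angle MET9→GT9 = 0.083772 rad  (haversine)
θ₁₃ = bearing MET9→GT9 = 158.768°,  θ₁₂ = bearing MET9→SEC-73 = 109.635°
dₓₜ = R·arcsin(sin δ₁₃ · sin(θ₁₃ − θ₁₂)) = 6375·arcsin(0.08367·sin(49.133°)) = 403.660 km
|dₓₜ| = 403.660 km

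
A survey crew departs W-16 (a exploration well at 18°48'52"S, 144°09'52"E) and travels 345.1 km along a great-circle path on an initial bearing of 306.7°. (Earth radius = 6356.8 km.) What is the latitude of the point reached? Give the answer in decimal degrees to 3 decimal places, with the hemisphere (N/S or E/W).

16.938°S

W-16: φ = -18.81444°, λ = +144.16444°
δ = d/R = 345.1/6356.8 = 0.054288 rad
φ₂ = arcsin(sin φ₁ cos δ + cos φ₁ sin δ cos θ)
   = arcsin(-0.32250·0.99853 + 0.94657·0.05426·0.59763) = -16.93782°
λ₂ = λ₁ + atan2(sin θ sin δ cos φ₁, cos δ − sin φ₁ sin φ₂) = 141.55782°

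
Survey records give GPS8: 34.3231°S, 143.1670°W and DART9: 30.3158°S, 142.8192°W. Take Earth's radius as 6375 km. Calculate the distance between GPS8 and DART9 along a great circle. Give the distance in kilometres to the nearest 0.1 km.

447.1 km

Δφ = 4.0073°,  Δλ = 0.3478°
a = sin²(Δφ/2) + cos φ₁ cos φ₂ sin²(Δλ/2) = 0.001229
c = 2·arcsin(√a) = 0.070128 rad = 4.0181°
d = R·c = 6375 × 0.070128 = 447.1 km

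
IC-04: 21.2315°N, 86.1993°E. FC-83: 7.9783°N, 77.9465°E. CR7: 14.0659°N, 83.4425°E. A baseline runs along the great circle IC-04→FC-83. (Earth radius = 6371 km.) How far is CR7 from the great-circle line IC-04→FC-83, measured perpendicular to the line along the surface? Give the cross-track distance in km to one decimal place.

δ₁₃ = central angle IC-04→CR7 = 0.133190 rad  (haversine)
θ₁₃ = bearing IC-04→CR7 = 200.568°,  θ₁₂ = bearing IC-04→FC-83 = 212.222°
dₓₜ = R·arcsin(sin δ₁₃ · sin(θ₁₃ − θ₁₂)) = 6371·arcsin(0.13280·sin(-11.654°)) = -170.917 km
|dₓₜ| = 170.917 km

170.9 km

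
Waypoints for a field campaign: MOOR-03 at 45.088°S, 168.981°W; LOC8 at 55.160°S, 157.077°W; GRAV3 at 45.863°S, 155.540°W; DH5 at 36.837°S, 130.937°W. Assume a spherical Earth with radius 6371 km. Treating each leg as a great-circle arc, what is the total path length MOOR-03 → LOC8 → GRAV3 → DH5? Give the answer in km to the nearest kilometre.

4714 km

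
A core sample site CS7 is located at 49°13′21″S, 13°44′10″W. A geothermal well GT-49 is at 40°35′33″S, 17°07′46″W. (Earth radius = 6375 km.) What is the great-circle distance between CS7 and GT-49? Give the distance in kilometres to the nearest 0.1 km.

996.5 km

CS7: φ = -49.22250°, λ = -13.73611°
GT-49: φ = -40.59250°, λ = -17.12944°
Δφ = 8.6300°,  Δλ = -3.3933°
a = sin²(Δφ/2) + cos φ₁ cos φ₂ sin²(Δλ/2) = 0.006096
c = 2·arcsin(√a) = 0.156310 rad = 8.9559°
d = R·c = 6375 × 0.156310 = 996.5 km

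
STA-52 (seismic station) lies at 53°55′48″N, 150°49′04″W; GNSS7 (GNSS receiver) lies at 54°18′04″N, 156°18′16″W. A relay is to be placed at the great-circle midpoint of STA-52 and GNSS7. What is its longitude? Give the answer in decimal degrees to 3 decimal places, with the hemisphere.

STA-52: φ = +53.93000°, λ = -150.81778°
GNSS7: φ = +54.30111°, λ = -156.30444°
Bx = cos φ₂ cos Δλ = 0.580852,  By = cos φ₂ sin Δλ = -0.055793
φₘ = atan2(sin φ₁ + sin φ₂, √((cos φ₁ + Bx)² + By²)) = 54.14675°
λₘ = λ₁ + atan2(By, cos φ₁ + Bx) = -153.54882°

153.549°W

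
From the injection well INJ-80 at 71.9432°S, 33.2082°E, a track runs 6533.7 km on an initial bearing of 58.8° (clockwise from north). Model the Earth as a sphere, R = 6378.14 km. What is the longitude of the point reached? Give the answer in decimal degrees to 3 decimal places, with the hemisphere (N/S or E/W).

δ = d/R = 6533.7/6378.14 = 1.024390 rad
φ₂ = arcsin(sin φ₁ cos δ + cos φ₁ sin δ cos θ)
   = arcsin(-0.95075·0.51962 + 0.30996·0.85440·0.51803) = -20.90630°
λ₂ = λ₁ + atan2(sin θ sin δ cos φ₁, cos δ − sin φ₁ sin φ₂) = 84.68214°

84.682°E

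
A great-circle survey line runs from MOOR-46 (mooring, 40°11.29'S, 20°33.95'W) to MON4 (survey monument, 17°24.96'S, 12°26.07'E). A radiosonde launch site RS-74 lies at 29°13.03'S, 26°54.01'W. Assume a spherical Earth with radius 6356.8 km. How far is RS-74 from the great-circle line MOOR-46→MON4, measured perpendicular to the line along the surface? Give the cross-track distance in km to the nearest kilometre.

1346 km

MOOR-46: φ = -40.18817°, λ = -20.56583°
MON4: φ = -17.41600°, λ = +12.43450°
RS-74: φ = -29.21717°, λ = -26.90017°
δ₁₃ = central angle MOOR-46→RS-74 = 0.211804 rad  (haversine)
θ₁₃ = bearing MOOR-46→RS-74 = 332.739°,  θ₁₂ = bearing MOOR-46→MON4 = 61.028°
dₓₜ = R·arcsin(sin δ₁₃ · sin(θ₁₃ − θ₁₂)) = 6356.8·arcsin(0.21022·sin(271.711°)) = -1345.788 km
|dₓₜ| = 1345.788 km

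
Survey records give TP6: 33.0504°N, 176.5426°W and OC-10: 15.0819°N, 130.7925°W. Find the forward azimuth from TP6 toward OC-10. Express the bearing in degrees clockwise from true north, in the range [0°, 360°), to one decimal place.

102.2°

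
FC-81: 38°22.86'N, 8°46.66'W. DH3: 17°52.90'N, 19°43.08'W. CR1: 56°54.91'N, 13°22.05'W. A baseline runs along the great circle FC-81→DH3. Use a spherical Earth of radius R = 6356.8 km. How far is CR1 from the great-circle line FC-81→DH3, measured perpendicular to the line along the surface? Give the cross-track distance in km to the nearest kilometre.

FC-81: φ = +38.38100°, λ = -8.77767°
DH3: φ = +17.88167°, λ = -19.71800°
CR1: φ = +56.91517°, λ = -13.36750°
δ₁₃ = central angle FC-81→CR1 = 0.327772 rad  (haversine)
θ₁₃ = bearing FC-81→CR1 = 352.202°,  θ₁₂ = bearing FC-81→DH3 = 208.017°
dₓₜ = R·arcsin(sin δ₁₃ · sin(θ₁₃ − θ₁₂)) = 6356.8·arcsin(0.32193·sin(144.185°)) = 1204.732 km
|dₓₜ| = 1204.732 km

1205 km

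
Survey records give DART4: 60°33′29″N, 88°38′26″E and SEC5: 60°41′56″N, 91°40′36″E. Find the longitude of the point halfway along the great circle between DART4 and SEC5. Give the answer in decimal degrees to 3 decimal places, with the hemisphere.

DART4: φ = +60.55806°, λ = +88.64056°
SEC5: φ = +60.69889°, λ = +91.67667°
Bx = cos φ₂ cos Δλ = 0.488712,  By = cos φ₂ sin Δλ = 0.025921
φₘ = atan2(sin φ₁ + sin φ₂, √((cos φ₁ + Bx)² + By²)) = 60.63707°
λₘ = λ₁ + atan2(By, cos φ₁ + Bx) = 90.15530°

90.155°E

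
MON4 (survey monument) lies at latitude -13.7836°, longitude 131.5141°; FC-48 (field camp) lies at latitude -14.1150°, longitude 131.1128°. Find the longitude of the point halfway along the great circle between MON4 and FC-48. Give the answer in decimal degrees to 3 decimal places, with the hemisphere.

131.314°E

Bx = cos φ₂ cos Δλ = 0.969784,  By = cos φ₂ sin Δλ = -0.006792
φₘ = atan2(sin φ₁ + sin φ₂, √((cos φ₁ + Bx)² + By²)) = -13.94938°
λₘ = λ₁ + atan2(By, cos φ₁ + Bx) = 131.31359°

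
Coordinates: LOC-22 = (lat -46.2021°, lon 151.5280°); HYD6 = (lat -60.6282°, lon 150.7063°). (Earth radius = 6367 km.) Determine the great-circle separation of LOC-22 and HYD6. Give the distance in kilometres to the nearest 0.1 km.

1604.0 km

Δφ = -14.4261°,  Δλ = -0.8217°
a = sin²(Δφ/2) + cos φ₁ cos φ₂ sin²(Δλ/2) = 0.015783
c = 2·arcsin(√a) = 0.251923 rad = 14.4341°
d = R·c = 6367 × 0.251923 = 1604.0 km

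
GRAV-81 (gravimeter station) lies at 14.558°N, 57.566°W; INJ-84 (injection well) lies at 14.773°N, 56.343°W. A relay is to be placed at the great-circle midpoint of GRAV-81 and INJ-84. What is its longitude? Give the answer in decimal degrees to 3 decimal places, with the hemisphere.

Bx = cos φ₂ cos Δλ = 0.966723,  By = cos φ₂ sin Δλ = 0.020638
φₘ = atan2(sin φ₁ + sin φ₂, √((cos φ₁ + Bx)² + By²)) = 14.66630°
λₘ = λ₁ + atan2(By, cos φ₁ + Bx) = -56.95480°

56.955°W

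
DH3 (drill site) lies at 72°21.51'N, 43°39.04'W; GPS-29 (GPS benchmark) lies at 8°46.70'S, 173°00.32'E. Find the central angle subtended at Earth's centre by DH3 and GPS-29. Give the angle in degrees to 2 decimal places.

DH3: φ = +72.35850°, λ = -43.65067°
GPS-29: φ = -8.77833°, λ = +173.00533°
Δφ = -81.1368°,  Δλ = -143.3440°
a = sin²(Δφ/2) + cos φ₁ cos φ₂ sin²(Δλ/2) = 0.692856
c = 2·arcsin(√a) = 1.966776 rad = 112.6880°

112.69°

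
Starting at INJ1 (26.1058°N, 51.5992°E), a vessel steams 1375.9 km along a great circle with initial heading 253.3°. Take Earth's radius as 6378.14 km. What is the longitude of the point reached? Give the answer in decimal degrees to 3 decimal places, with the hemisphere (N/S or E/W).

δ = d/R = 1375.9/6378.14 = 0.215721 rad
φ₂ = arcsin(sin φ₁ cos δ + cos φ₁ sin δ cos θ)
   = arcsin(0.44003·0.97682 + 0.89798·0.21405·-0.28736) = 21.99936°
λ₂ = λ₁ + atan2(sin θ sin δ cos φ₁, cos δ − sin φ₁ sin φ₂) = 38.82412°

38.824°E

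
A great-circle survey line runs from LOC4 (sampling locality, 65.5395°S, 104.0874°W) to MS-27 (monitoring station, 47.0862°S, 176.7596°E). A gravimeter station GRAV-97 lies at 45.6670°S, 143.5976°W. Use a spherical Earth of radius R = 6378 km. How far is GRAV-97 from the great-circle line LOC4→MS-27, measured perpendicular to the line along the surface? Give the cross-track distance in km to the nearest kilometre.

δ₁₃ = central angle LOC4→GRAV-97 = 0.506731 rad  (haversine)
θ₁₃ = bearing LOC4→GRAV-97 = 293.637°,  θ₁₂ = bearing LOC4→MS-27 = 254.408°
dₓₜ = R·arcsin(sin δ₁₃ · sin(θ₁₃ − θ₁₂)) = 6378·arcsin(0.48532·sin(39.229°)) = 1989.720 km
|dₓₜ| = 1989.720 km

1990 km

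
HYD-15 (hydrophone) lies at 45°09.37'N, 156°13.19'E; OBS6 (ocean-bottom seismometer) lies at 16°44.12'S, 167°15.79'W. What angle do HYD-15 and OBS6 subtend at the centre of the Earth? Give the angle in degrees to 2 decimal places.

70.21°

HYD-15: φ = +45.15617°, λ = +156.21983°
OBS6: φ = -16.73533°, λ = -167.26317°
Δφ = -61.8915°,  Δλ = 36.5170°
a = sin²(Δφ/2) + cos φ₁ cos φ₂ sin²(Δλ/2) = 0.330717
c = 2·arcsin(√a) = 1.225404 rad = 70.2105°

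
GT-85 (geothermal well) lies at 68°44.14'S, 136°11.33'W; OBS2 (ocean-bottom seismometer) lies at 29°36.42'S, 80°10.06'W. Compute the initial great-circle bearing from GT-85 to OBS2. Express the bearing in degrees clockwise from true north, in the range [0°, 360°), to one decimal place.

69.2°

GT-85: φ = -68.73567°, λ = -136.18883°
OBS2: φ = -29.60700°, λ = -80.16767°
Δλ = 56.0212°
y = sin Δλ · cos φ₂ = 0.720973
x = cos φ₁ sin φ₂ − sin φ₁ cos φ₂ cos Δλ = 0.273656
θ = atan2(y, x) = 69.2150° → 69.2150° (mod 360°)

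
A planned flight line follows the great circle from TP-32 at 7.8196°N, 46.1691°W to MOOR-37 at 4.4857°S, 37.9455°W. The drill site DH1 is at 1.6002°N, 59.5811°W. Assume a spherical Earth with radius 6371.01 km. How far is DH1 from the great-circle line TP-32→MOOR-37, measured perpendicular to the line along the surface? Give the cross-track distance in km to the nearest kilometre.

δ₁₃ = central angle TP-32→DH1 = 0.257201 rad  (haversine)
θ₁₃ = bearing TP-32→DH1 = 245.713°,  θ₁₂ = bearing TP-32→MOOR-37 = 146.040°
dₓₜ = R·arcsin(sin δ₁₃ · sin(θ₁₃ − θ₁₂)) = 6371.01·arcsin(0.25437·sin(99.673°)) = 1614.815 km
|dₓₜ| = 1614.815 km

1615 km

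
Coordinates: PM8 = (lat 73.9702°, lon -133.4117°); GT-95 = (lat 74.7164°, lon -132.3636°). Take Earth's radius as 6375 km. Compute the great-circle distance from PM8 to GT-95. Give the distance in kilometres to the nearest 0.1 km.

88.8 km

Δφ = 0.7462°,  Δλ = 1.0481°
a = sin²(Δφ/2) + cos φ₁ cos φ₂ sin²(Δλ/2) = 0.000048
c = 2·arcsin(√a) = 0.013927 rad = 0.7980°
d = R·c = 6375 × 0.013927 = 88.8 km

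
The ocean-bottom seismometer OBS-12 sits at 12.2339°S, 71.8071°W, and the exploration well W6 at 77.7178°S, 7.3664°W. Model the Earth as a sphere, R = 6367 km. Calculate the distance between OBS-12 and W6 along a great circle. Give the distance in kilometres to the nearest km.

Δφ = -65.4839°,  Δλ = 64.4407°
a = sin²(Δφ/2) + cos φ₁ cos φ₂ sin²(Δλ/2) = 0.351626
c = 2·arcsin(√a) = 1.269510 rad = 72.7376°
d = R·c = 6367 × 1.269510 = 8083.0 km

8083 km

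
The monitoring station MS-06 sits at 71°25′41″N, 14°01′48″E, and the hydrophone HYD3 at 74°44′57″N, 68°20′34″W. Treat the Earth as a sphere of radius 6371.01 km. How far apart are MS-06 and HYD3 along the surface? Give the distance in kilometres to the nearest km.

MS-06: φ = +71.42806°, λ = +14.03000°
HYD3: φ = +74.74917°, λ = -68.34278°
Δφ = 3.3211°,  Δλ = -82.3728°
a = sin²(Δφ/2) + cos φ₁ cos φ₂ sin²(Δλ/2) = 0.037169
c = 2·arcsin(√a) = 0.388016 rad = 22.2317°
d = R·c = 6371.01 × 0.388016 = 2472.1 km

2472 km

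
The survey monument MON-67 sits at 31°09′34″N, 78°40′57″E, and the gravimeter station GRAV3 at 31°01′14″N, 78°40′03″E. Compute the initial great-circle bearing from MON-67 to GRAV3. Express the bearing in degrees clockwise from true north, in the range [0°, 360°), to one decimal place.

185.3°

MON-67: φ = +31.15944°, λ = +78.68250°
GRAV3: φ = +31.02056°, λ = +78.66750°
Δλ = -0.0150°
y = sin Δλ · cos φ₂ = -0.000224
x = cos φ₁ sin φ₂ − sin φ₁ cos φ₂ cos Δλ = -0.002424
θ = atan2(y, x) = -174.7121° → 185.2879° (mod 360°)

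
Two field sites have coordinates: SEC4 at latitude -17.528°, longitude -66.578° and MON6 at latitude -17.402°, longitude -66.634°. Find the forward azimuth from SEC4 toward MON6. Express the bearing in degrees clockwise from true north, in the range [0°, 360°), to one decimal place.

337.0°

Δλ = -0.0560°
y = sin Δλ · cos φ₂ = -0.000933
x = cos φ₁ sin φ₂ − sin φ₁ cos φ₂ cos Δλ = 0.002199
θ = atan2(y, x) = -22.9832° → 337.0168° (mod 360°)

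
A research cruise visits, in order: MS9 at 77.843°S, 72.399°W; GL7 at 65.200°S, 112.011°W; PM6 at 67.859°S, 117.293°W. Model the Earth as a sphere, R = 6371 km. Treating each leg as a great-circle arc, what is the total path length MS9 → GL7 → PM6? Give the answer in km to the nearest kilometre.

MS9→GL7: c = 0.299549 rad, d = 1908.43 km
GL7→PM6: c = 0.059135 rad, d = 376.75 km
Total = 1908.43 + 376.75 = 2285.17 km

2285 km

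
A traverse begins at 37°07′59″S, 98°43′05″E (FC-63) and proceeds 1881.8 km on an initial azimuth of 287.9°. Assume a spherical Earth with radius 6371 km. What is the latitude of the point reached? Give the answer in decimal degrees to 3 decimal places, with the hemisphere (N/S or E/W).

FC-63: φ = -37.13306°, λ = +98.71806°
δ = d/R = 1881.8/6371 = 0.295370 rad
φ₂ = arcsin(sin φ₁ cos δ + cos φ₁ sin δ cos θ)
   = arcsin(-0.60367·0.95669 + 0.79724·0.29109·0.30736) = -30.41089°
λ₂ = λ₁ + atan2(sin θ sin δ cos φ₁, cos δ − sin φ₁ sin φ₂) = 79.98293°

30.411°S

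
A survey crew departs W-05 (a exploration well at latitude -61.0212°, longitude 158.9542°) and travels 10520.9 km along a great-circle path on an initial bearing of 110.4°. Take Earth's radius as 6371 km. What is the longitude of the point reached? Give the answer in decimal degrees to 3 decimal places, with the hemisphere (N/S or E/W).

90.889°W

δ = d/R = 10520.9/6371 = 1.651373 rad
φ₂ = arcsin(sin φ₁ cos δ + cos φ₁ sin δ cos θ)
   = arcsin(-0.87480·-0.08049 + 0.48449·0.99676·-0.34857) = -5.61928°
λ₂ = λ₁ + atan2(sin θ sin δ cos φ₁, cos δ − sin φ₁ sin φ₂) = -90.88883°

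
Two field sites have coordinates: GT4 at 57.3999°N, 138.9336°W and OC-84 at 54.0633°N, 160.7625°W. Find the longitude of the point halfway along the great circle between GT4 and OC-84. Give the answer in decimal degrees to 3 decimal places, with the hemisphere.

Bx = cos φ₂ cos Δλ = 0.544810,  By = cos φ₂ sin Δλ = -0.218227
φₘ = atan2(sin φ₁ + sin φ₂, √((cos φ₁ + Bx)² + By²)) = 56.21575°
λₘ = λ₁ + atan2(By, cos φ₁ + Bx) = -150.32033°

150.320°W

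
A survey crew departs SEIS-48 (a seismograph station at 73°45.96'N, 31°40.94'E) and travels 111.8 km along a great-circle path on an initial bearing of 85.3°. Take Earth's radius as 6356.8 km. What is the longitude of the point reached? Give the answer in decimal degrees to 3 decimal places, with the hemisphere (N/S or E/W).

35.288°E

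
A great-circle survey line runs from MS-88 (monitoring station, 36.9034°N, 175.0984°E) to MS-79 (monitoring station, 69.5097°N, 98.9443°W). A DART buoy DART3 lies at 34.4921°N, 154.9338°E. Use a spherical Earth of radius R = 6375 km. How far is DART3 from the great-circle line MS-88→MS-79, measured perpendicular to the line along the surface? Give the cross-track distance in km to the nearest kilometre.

δ₁₃ = central angle MS-88→DART3 = 0.288339 rad  (haversine)
θ₁₃ = bearing MS-88→DART3 = 267.634°,  θ₁₂ = bearing MS-88→MS-79 = 25.434°
dₓₜ = R·arcsin(sin δ₁₃ · sin(θ₁₃ − θ₁₂)) = 6375·arcsin(0.28436·sin(242.200°)) = -1620.980 km
|dₓₜ| = 1620.980 km

1621 km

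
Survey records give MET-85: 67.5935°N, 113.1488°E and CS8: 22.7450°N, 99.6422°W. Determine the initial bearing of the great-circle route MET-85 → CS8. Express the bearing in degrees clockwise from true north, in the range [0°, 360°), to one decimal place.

Δλ = 147.2090°
y = sin Δλ · cos φ₂ = 0.499460
x = cos φ₁ sin φ₂ − sin φ₁ cos φ₂ cos Δλ = 0.864121
θ = atan2(y, x) = 30.0278° → 30.0278° (mod 360°)

30.0°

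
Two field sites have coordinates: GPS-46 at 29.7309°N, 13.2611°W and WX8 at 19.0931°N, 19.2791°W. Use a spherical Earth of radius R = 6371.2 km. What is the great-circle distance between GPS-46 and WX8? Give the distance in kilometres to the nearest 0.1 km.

1330.0 km

Δφ = -10.6378°,  Δλ = -6.0180°
a = sin²(Δφ/2) + cos φ₁ cos φ₂ sin²(Δλ/2) = 0.010854
c = 2·arcsin(√a) = 0.208746 rad = 11.9603°
d = R·c = 6371.2 × 0.208746 = 1330.0 km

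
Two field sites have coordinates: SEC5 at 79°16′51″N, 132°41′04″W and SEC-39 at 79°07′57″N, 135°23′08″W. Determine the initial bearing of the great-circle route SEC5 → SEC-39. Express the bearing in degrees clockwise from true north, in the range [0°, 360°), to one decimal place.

SEC5: φ = +79.28083°, λ = -132.68444°
SEC-39: φ = +79.13250°, λ = -135.38556°
Δλ = -2.7011°
y = sin Δλ · cos φ₂ = -0.008885
x = cos φ₁ sin φ₂ − sin φ₁ cos φ₂ cos Δλ = -0.002383
θ = atan2(y, x) = -105.0141° → 254.9859° (mod 360°)

255.0°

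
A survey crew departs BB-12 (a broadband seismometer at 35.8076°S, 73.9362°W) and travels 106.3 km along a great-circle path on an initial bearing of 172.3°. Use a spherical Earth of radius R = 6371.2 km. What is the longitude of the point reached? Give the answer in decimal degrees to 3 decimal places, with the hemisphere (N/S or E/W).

73.776°W

δ = d/R = 106.3/6371.2 = 0.016684 rad
φ₂ = arcsin(sin φ₁ cos δ + cos φ₁ sin δ cos θ)
   = arcsin(-0.58507·0.99986 + 0.81099·0.01668·-0.99098) = -36.75482°
λ₂ = λ₁ + atan2(sin θ sin δ cos φ₁, cos δ − sin φ₁ sin φ₂) = -73.77634°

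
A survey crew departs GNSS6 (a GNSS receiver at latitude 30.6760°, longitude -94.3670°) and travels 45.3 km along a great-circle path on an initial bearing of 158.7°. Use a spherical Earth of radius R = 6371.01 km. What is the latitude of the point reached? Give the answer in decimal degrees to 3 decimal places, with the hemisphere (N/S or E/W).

δ = d/R = 45.3/6371.01 = 0.007110 rad
φ₂ = arcsin(sin φ₁ cos δ + cos φ₁ sin δ cos θ)
   = arcsin(0.51018·0.99997 + 0.86007·0.00711·-0.93169) = 30.29632°
λ₂ = λ₁ + atan2(sin θ sin δ cos φ₁, cos δ − sin φ₁ sin φ₂) = -94.19561°

30.296°N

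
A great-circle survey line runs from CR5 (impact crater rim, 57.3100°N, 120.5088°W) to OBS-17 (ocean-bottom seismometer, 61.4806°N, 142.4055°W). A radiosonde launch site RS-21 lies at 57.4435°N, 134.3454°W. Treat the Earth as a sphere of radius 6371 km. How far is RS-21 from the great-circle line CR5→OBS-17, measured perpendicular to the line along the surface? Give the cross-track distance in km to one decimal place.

δ₁₃ = central angle CR5→RS-21 = 0.129989 rad  (haversine)
θ₁₃ = bearing CR5→RS-21 = 276.855°,  θ₁₂ = bearing CR5→OBS-17 = 299.737°
dₓₜ = R·arcsin(sin δ₁₃ · sin(θ₁₃ − θ₁₂)) = 6371·arcsin(0.12962·sin(-22.881°)) = -321.239 km
|dₓₜ| = 321.239 km

321.2 km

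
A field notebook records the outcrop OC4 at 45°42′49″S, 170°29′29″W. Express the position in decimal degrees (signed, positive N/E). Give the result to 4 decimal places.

-45.7136°, -170.4914°

lat: 45.7136° S → -45.7136°
lon: 170.4914° W → -170.4914°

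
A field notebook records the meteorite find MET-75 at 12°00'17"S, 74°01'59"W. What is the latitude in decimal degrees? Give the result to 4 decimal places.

12° + 0′/60 + 17″/3600 = 12 + 0.00000 + 0.00472 = 12.0047°

12.0047°S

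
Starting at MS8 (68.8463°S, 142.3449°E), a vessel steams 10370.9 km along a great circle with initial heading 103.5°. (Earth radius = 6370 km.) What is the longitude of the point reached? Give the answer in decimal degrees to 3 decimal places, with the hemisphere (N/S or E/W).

δ = d/R = 10370.9/6370 = 1.628085 rad
φ₂ = arcsin(sin φ₁ cos δ + cos φ₁ sin δ cos θ)
   = arcsin(-0.93262·-0.05726 + 0.36087·0.99836·-0.23345) = -1.75963°
λ₂ = λ₁ + atan2(sin θ sin δ cos φ₁, cos δ − sin φ₁ sin φ₂) = -113.87876°

113.879°W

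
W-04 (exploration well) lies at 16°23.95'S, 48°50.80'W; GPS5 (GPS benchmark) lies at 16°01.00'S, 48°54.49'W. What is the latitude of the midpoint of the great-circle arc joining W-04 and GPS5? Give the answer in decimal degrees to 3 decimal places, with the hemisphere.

W-04: φ = -16.39917°, λ = -48.84667°
GPS5: φ = -16.01667°, λ = -48.90817°
Bx = cos φ₂ cos Δλ = 0.961181,  By = cos φ₂ sin Δλ = -0.001032
φₘ = atan2(sin φ₁ + sin φ₂, √((cos φ₁ + Bx)² + By²)) = -16.20792°
λₘ = λ₁ + atan2(By, cos φ₁ + Bx) = -48.87745°

16.208°S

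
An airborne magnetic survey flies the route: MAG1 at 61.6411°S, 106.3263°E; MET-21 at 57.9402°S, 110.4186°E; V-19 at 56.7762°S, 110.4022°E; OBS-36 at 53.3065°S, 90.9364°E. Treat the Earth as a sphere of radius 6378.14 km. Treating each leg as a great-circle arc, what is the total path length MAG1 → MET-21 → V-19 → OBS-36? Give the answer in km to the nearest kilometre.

1896 km

MAG1→MET-21: c = 0.073885 rad, d = 471.25 km
MET-21→V-19: c = 0.020316 rad, d = 129.58 km
V-19→OBS-36: c = 0.203064 rad, d = 1295.17 km
Total = 471.25 + 129.58 + 1295.17 = 1896.00 km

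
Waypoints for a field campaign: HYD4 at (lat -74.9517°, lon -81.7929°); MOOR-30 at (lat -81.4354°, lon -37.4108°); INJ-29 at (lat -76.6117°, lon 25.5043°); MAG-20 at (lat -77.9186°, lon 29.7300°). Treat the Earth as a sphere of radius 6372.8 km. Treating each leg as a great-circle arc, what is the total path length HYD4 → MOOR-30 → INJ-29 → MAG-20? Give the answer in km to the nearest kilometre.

2719 km

HYD4→MOOR-30: c = 0.186968 rad, d = 1191.51 km
MOOR-30→INJ-29: c = 0.211698 rad, d = 1349.11 km
INJ-29→MAG-20: c = 0.027997 rad, d = 178.42 km
Total = 1191.51 + 1349.11 + 178.42 = 2719.04 km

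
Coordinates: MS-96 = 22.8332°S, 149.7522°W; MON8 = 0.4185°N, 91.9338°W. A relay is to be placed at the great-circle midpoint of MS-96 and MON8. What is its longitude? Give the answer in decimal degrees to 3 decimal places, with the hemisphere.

Bx = cos φ₂ cos Δλ = 0.532590,  By = cos φ₂ sin Δλ = 0.846342
φₘ = atan2(sin φ₁ + sin φ₂, √((cos φ₁ + Bx)² + By²)) = -12.75054°
λₘ = λ₁ + atan2(By, cos φ₁ + Bx) = -119.55337°

119.553°W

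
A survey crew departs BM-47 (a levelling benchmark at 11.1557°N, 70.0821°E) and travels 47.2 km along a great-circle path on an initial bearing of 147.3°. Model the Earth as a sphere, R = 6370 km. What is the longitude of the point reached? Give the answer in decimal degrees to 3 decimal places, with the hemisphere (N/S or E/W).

70.316°E

δ = d/R = 47.2/6370 = 0.007410 rad
φ₂ = arcsin(sin φ₁ cos δ + cos φ₁ sin δ cos θ)
   = arcsin(0.19348·0.99997 + 0.98111·0.00741·-0.84151) = 10.79835°
λ₂ = λ₁ + atan2(sin θ sin δ cos φ₁, cos δ − sin φ₁ sin φ₂) = 70.31559°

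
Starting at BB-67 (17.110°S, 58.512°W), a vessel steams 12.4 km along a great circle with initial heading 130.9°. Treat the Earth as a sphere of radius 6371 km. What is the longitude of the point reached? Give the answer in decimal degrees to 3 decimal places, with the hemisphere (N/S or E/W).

58.424°W

δ = d/R = 12.4/6371 = 0.001946 rad
φ₂ = arcsin(sin φ₁ cos δ + cos φ₁ sin δ cos θ)
   = arcsin(-0.29421·1.00000 + 0.95574·0.00195·-0.65474) = -17.18299°
λ₂ = λ₁ + atan2(sin θ sin δ cos φ₁, cos δ − sin φ₁ sin φ₂) = -58.42377°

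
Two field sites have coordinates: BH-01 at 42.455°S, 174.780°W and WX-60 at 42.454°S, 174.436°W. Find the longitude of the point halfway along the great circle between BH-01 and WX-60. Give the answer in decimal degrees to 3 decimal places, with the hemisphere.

174.608°W

Bx = cos φ₂ cos Δλ = 0.737806,  By = cos φ₂ sin Δλ = 0.004430
φₘ = atan2(sin φ₁ + sin φ₂, √((cos φ₁ + Bx)² + By²)) = -42.45463°
λₘ = λ₁ + atan2(By, cos φ₁ + Bx) = -174.60800°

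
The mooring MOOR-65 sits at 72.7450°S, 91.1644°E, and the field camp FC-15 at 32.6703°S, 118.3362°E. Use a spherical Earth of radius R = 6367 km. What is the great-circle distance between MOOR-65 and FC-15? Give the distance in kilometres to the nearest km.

4719 km

Δφ = 40.0747°,  Δλ = 27.1718°
a = sin²(Δφ/2) + cos φ₁ cos φ₂ sin²(Δλ/2) = 0.131175
c = 2·arcsin(√a) = 0.741214 rad = 42.4684°
d = R·c = 6367 × 0.741214 = 4719.3 km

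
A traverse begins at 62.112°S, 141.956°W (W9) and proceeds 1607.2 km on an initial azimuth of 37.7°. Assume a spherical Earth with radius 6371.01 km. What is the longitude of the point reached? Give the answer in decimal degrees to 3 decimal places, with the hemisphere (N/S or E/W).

128.284°W

δ = d/R = 1607.2/6371.01 = 0.252268 rad
φ₂ = arcsin(sin φ₁ cos δ + cos φ₁ sin δ cos θ)
   = arcsin(-0.88386·0.96835 + 0.46774·0.24960·0.79122) = -49.77493°
λ₂ = λ₁ + atan2(sin θ sin δ cos φ₁, cos δ − sin φ₁ sin φ₂) = -128.28437°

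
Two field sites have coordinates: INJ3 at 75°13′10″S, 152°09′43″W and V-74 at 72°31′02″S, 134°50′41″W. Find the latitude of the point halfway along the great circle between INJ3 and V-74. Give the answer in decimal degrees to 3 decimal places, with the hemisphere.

INJ3: φ = -75.21944°, λ = -152.16194°
V-74: φ = -72.51722°, λ = -134.84472°
Bx = cos φ₂ cos Δλ = 0.286802,  By = cos φ₂ sin Δλ = 0.089423
φₘ = atan2(sin φ₁ + sin φ₂, √((cos φ₁ + Bx)² + By²)) = -74.04161°
λₘ = λ₁ + atan2(By, cos φ₁ + Bx) = -142.79188°

74.042°S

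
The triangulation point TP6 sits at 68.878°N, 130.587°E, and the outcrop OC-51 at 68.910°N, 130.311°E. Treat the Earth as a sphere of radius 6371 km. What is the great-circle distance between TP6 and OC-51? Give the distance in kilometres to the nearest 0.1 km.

Δφ = 0.0320°,  Δλ = -0.2760°
a = sin²(Δφ/2) + cos φ₁ cos φ₂ sin²(Δλ/2) = 0.000001
c = 2·arcsin(√a) = 0.001822 rad = 0.1044°
d = R·c = 6371 × 0.001822 = 11.6 km

11.6 km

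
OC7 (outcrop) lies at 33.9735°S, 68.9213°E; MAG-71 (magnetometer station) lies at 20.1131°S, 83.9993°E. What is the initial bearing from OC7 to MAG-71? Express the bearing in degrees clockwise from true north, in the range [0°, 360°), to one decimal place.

Δλ = 15.0780°
y = sin Δλ · cos φ₂ = 0.244270
x = cos φ₁ sin φ₂ − sin φ₁ cos φ₂ cos Δλ = 0.221492
θ = atan2(y, x) = 47.7998° → 47.7998° (mod 360°)

47.8°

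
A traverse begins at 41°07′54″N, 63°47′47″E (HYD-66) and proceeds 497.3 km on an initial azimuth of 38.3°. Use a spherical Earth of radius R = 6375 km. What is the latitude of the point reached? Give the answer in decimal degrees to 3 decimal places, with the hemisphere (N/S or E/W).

HYD-66: φ = +41.13167°, λ = +63.79639°
δ = d/R = 497.3/6375 = 0.078008 rad
φ₂ = arcsin(sin φ₁ cos δ + cos φ₁ sin δ cos θ)
   = arcsin(0.65779·0.99696 + 0.75320·0.07793·0.78478) = 44.57597°
λ₂ = λ₁ + atan2(sin θ sin δ cos φ₁, cos δ − sin φ₁ sin φ₂) = 67.68429°

44.576°N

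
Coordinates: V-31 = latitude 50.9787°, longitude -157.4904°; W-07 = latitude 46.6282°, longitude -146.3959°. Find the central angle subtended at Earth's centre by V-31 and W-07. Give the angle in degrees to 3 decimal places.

8.491°

Δφ = -4.3505°,  Δλ = 11.0945°
a = sin²(Δφ/2) + cos φ₁ cos φ₂ sin²(Δλ/2) = 0.005481
c = 2·arcsin(√a) = 0.148202 rad = 8.4914°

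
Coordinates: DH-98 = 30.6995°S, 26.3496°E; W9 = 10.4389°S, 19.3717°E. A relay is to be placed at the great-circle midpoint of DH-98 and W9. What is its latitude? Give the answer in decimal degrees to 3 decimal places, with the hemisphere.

Bx = cos φ₂ cos Δλ = 0.976164,  By = cos φ₂ sin Δλ = -0.119476
φₘ = atan2(sin φ₁ + sin φ₂, √((cos φ₁ + Bx)² + By²)) = -20.60403°
λₘ = λ₁ + atan2(By, cos φ₁ + Bx) = 22.62643°

20.604°S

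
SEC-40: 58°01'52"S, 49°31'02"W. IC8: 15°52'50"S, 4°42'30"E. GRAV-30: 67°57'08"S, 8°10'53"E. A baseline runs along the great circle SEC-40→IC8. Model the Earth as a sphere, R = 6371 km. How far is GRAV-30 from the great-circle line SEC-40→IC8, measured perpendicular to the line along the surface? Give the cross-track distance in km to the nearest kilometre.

2756 km

SEC-40: φ = -58.03111°, λ = -49.51722°
IC8: φ = -15.88056°, λ = +4.70833°
GRAV-30: φ = -67.95222°, λ = +8.18139°
δ₁₃ = central angle SEC-40→GRAV-30 = 0.467931 rad  (haversine)
θ₁₃ = bearing SEC-40→GRAV-30 = 135.295°,  θ₁₂ = bearing SEC-40→IC8 = 66.945°
dₓₜ = R·arcsin(sin δ₁₃ · sin(θ₁₃ − θ₁₂)) = 6371·arcsin(0.45104·sin(68.350°)) = 2756.014 km
|dₓₜ| = 2756.014 km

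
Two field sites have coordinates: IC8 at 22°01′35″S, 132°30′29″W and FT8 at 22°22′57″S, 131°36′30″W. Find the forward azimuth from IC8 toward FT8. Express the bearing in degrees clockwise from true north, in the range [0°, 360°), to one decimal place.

IC8: φ = -22.02639°, λ = -132.50806°
FT8: φ = -22.38250°, λ = -131.60833°
Δλ = 0.8997°
y = sin Δλ · cos φ₂ = 0.014519
x = cos φ₁ sin φ₂ − sin φ₁ cos φ₂ cos Δλ = -0.006258
θ = atan2(y, x) = 113.3165° → 113.3165° (mod 360°)

113.3°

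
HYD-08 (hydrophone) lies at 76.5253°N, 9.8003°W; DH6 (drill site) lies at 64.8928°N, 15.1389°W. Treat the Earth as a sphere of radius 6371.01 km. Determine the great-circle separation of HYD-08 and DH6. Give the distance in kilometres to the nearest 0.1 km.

Δφ = -11.6325°,  Δλ = -5.3386°
a = sin²(Δφ/2) + cos φ₁ cos φ₂ sin²(Δλ/2) = 0.010484
c = 2·arcsin(√a) = 0.205142 rad = 11.7537°
d = R·c = 6371.01 × 0.205142 = 1307.0 km

1307.0 km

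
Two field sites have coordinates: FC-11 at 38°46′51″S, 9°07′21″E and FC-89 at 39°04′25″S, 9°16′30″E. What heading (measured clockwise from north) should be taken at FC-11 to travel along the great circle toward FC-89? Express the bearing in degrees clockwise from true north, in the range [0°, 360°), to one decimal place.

FC-11: φ = -38.78083°, λ = +9.12250°
FC-89: φ = -39.07361°, λ = +9.27500°
Δλ = 0.1525°
y = sin Δλ · cos φ₂ = 0.002066
x = cos φ₁ sin φ₂ − sin φ₁ cos φ₂ cos Δλ = -0.005112
θ = atan2(y, x) = 157.9896° → 157.9896° (mod 360°)

158.0°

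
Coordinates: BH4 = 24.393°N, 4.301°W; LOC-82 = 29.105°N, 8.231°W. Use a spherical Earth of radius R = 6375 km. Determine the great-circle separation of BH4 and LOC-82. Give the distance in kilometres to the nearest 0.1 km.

653.6 km

Δφ = 4.7120°,  Δλ = -3.9300°
a = sin²(Δφ/2) + cos φ₁ cos φ₂ sin²(Δλ/2) = 0.002625
c = 2·arcsin(√a) = 0.102524 rad = 5.8742°
d = R·c = 6375 × 0.102524 = 653.6 km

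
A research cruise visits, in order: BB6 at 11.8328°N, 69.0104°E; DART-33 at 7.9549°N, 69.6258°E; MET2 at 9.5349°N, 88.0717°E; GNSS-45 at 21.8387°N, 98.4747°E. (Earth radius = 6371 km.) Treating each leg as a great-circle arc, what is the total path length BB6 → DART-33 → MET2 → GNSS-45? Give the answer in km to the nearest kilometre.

BB6→DART-33: c = 0.068504 rad, d = 436.44 km
DART-33→MET2: c = 0.319349 rad, d = 2034.57 km
MET2→GNSS-45: c = 0.276620 rad, d = 1762.35 km
Total = 436.44 + 2034.57 + 1762.35 = 4233.36 km

4233 km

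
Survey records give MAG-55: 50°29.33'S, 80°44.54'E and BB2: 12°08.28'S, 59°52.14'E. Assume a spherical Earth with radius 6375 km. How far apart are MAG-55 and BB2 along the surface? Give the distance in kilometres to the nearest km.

4671 km

MAG-55: φ = -50.48883°, λ = +80.74233°
BB2: φ = -12.13800°, λ = +59.86900°
Δφ = 38.3508°,  Δλ = -20.8733°
a = sin²(Δφ/2) + cos φ₁ cos φ₂ sin²(Δλ/2) = 0.128298
c = 2·arcsin(√a) = 0.732651 rad = 41.9778°
d = R·c = 6375 × 0.732651 = 4670.6 km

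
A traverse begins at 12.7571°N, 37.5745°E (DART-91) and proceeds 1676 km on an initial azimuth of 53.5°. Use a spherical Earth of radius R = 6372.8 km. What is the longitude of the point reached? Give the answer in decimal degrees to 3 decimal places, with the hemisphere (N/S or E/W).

50.541°E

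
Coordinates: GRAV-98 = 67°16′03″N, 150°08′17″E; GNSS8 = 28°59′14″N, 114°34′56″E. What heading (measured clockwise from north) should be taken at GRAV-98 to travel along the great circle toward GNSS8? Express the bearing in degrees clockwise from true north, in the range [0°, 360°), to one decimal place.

GRAV-98: φ = +67.26750°, λ = +150.13806°
GNSS8: φ = +28.98722°, λ = +114.58222°
Δλ = -35.5558°
y = sin Δλ · cos φ₂ = -0.508651
x = cos φ₁ sin φ₂ − sin φ₁ cos φ₂ cos Δλ = -0.469084
θ = atan2(y, x) = -132.6827° → 227.3173° (mod 360°)

227.3°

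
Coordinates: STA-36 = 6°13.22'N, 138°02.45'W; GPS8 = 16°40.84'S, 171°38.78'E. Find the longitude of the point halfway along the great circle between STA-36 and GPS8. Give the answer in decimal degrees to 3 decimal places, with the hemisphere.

162.698°W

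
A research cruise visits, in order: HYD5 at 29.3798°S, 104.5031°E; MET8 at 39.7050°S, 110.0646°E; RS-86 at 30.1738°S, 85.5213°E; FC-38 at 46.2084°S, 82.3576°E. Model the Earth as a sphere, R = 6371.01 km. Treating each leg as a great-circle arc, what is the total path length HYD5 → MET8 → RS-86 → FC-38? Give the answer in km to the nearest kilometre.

5524 km

HYD5→MET8: c = 0.197039 rad, d = 1255.34 km
MET8→RS-86: c = 0.386850 rad, d = 2464.62 km
RS-86→FC-38: c = 0.283139 rad, d = 1803.88 km
Total = 1255.34 + 2464.62 + 1803.88 = 5523.84 km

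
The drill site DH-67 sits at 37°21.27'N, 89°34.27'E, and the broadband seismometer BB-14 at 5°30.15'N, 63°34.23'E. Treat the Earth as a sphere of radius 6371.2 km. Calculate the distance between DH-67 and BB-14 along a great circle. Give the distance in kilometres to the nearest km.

DH-67: φ = +37.35450°, λ = +89.57117°
BB-14: φ = +5.50250°, λ = +63.57050°
Δφ = -31.8520°,  Δλ = -26.0007°
a = sin²(Δφ/2) + cos φ₁ cos φ₂ sin²(Δλ/2) = 0.115334
c = 2·arcsin(√a) = 0.693001 rad = 39.7060°
d = R·c = 6371.2 × 0.693001 = 4415.2 km

4415 km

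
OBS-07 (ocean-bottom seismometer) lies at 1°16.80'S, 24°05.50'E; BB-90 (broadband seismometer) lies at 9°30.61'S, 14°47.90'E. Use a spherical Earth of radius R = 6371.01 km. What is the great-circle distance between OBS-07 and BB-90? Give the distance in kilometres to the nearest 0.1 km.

OBS-07: φ = -1.28000°, λ = +24.09167°
BB-90: φ = -9.51017°, λ = +14.79833°
Δφ = -8.2302°,  Δλ = -9.2933°
a = sin²(Δφ/2) + cos φ₁ cos φ₂ sin²(Δλ/2) = 0.011620
c = 2·arcsin(√a) = 0.216016 rad = 12.3768°
d = R·c = 6371.01 × 0.216016 = 1376.2 km

1376.2 km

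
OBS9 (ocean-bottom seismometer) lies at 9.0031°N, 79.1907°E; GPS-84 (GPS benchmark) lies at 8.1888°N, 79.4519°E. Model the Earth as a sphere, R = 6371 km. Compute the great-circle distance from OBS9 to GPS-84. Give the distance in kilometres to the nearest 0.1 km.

95.0 km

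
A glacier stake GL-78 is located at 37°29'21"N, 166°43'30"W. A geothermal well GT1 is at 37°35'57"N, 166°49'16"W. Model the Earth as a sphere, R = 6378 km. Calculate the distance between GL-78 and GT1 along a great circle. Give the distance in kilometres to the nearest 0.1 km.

GL-78: φ = +37.48917°, λ = -166.72500°
GT1: φ = +37.59917°, λ = -166.82111°
Δφ = 0.1100°,  Δλ = -0.0961°
a = sin²(Δφ/2) + cos φ₁ cos φ₂ sin²(Δλ/2) = 0.000001
c = 2·arcsin(√a) = 0.002336 rad = 0.1338°
d = R·c = 6378 × 0.002336 = 14.9 km

14.9 km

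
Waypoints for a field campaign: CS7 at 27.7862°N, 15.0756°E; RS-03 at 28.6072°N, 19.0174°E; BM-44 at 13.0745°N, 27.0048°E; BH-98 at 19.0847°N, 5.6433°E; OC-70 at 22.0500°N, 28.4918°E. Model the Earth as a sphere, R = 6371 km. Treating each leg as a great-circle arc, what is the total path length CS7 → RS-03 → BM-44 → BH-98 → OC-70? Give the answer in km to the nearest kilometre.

7087 km

CS7→RS-03: c = 0.062300 rad, d = 396.91 km
RS-03→BM-44: c = 0.300524 rad, d = 1914.64 km
BM-44→BH-98: c = 0.372932 rad, d = 2375.95 km
BH-98→OC-70: c = 0.376567 rad, d = 2399.11 km
Total = 396.91 + 1914.64 + 2375.95 + 2399.11 = 7086.61 km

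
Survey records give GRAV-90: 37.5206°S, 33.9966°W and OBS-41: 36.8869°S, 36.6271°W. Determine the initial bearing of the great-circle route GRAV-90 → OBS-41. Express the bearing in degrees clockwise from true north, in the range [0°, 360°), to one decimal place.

286.0°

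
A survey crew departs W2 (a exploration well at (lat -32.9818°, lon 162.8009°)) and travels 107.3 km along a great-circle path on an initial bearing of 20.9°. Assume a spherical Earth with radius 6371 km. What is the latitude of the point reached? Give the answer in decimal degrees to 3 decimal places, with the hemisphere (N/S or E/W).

δ = d/R = 107.3/6371 = 0.016842 rad
φ₂ = arcsin(sin φ₁ cos δ + cos φ₁ sin δ cos θ)
   = arcsin(-0.54437·0.99986 + 0.83884·0.01684·0.93420) = -32.07966°
λ₂ = λ₁ + atan2(sin θ sin δ cos φ₁, cos δ − sin φ₁ sin φ₂) = 163.20716°

32.080°S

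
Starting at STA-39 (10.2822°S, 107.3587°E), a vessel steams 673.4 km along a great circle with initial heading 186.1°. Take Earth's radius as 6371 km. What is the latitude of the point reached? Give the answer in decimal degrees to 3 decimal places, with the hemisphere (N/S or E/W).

16.303°S

δ = d/R = 673.4/6371 = 0.105698 rad
φ₂ = arcsin(sin φ₁ cos δ + cos φ₁ sin δ cos θ)
   = arcsin(-0.17850·0.99442 + 0.98394·0.10550·-0.99434) = -16.30314°
λ₂ = λ₁ + atan2(sin θ sin δ cos φ₁, cos δ − sin φ₁ sin φ₂) = 106.68943°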